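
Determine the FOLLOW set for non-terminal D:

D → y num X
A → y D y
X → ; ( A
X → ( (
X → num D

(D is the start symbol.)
{ $, 'y' }

D is the start symbol, so $ ∈ FOLLOW(D).
In A → y D y: D is followed by y, add FIRST(y) \ {ε} = { 'y' }
In X → num D: D is at the end, add FOLLOW(X)

The FOLLOW sets referred to above (computed the same way, to a fixed point):
  FOLLOW(X) = { $, 'y' }

Taking the union: FOLLOW(D) = { $, 'y' }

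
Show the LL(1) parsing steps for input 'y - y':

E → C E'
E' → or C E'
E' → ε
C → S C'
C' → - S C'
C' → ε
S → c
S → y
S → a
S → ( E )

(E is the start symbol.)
LL(1) parsing maintains a stack (initially the start symbol over $) and the input. At each step: if the stack top is a terminal, match it against the current input token; if it is a non-terminal N, replace it with the RHS of M[N, lookahead] (the unique production whose predict set contains the lookahead).

Stack is shown with the top on the left.

Stack        Input    Action
----------------------------
E $          y - y $  output E → C E'
C E' $       y - y $  output C → S C'
S C' E' $    y - y $  output S → y
y C' E' $    y - y $  match 'y'
C' E' $      - y $    output C' → - S C'
- S C' E' $  - y $    match '-'
S C' E' $    y $      output S → y
y C' E' $    y $      match 'y'
C' E' $      $        output C' → ε
E' $         $        output E' → ε
$            $        accept

The string is accepted.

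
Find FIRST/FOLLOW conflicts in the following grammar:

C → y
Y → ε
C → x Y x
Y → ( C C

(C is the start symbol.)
Nullable non-terminals: Y.

Y: nullable alternative(s) Y → ε; FOLLOW(Y) = { 'x' }
  Y → ε: FIRST \ {ε} = { } — this is the only nullable alternative, skip
  Y → ( C C: FIRST \ {ε} = { '(' } — disjoint from FOLLOW(Y)

C has no nullable alternative, so no FIRST/FOLLOW check is needed there.

No FIRST/FOLLOW conflicts found.

Answer: No FIRST/FOLLOW conflicts.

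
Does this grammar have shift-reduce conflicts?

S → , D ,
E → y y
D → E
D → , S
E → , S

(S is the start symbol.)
A shift-reduce conflict occurs when an LR(0) state has both:
  - a complete (reduce) item [A → α .] (dot at the end), and
  - a shift item [B → β . c γ] (dot before a terminal).

Augment with S' → S and build the canonical LR(0) collection (I0 = CLOSURE({[S' → . S]}), then GOTO on every symbol after a dot until no new states appear). It has 10 states:
  I0: { [S → . , D ,], [S' → . S] }  — shift
  I1: { [D → . , S], [D → . E], [E → . , S], [E → . y y], [S → , . D ,] }  — shift
  I2: { [S' → S .] }  — accept
  I3: { [D → , . S], [E → , . S], [S → . , D ,] }  — shift
  I4: { [S → , D . ,] }  — shift
  I5: { [D → E .] }  — reduce
  I6: { [E → y . y] }  — shift
  I7: { [E → y y .] }  — reduce
  I8: { [S → , D , .] }  — reduce
  I9: { [D → , S .], [E → , S .] }  — 2 reduces

No state contains both a complete item and a shift item.

Answer: No shift-reduce conflicts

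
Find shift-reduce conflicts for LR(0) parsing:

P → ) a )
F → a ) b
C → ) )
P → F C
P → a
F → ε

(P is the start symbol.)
Yes — I0: [F → .] vs [F → . a ) b]; I4: [P → a .] vs [F → a . ) b]

A shift-reduce conflict occurs when an LR(0) state has both:
  - a complete (reduce) item [A → α .] (dot at the end), and
  - a shift item [B → β . c γ] (dot before a terminal).

Augment with P' → P and build the canonical LR(0) collection (I0 = CLOSURE({[P' → . P]}), then GOTO on every symbol after a dot until no new states appear). It has 12 states:
  I0: { [F → . a ) b], [F → .], [P → . ) a )], [P → . F C], [P → . a], [P' → . P] }  — shift, reduce
  I1: { [P → ) . a )] }  — shift
  I2: { [C → . ) )], [P → F . C] }  — shift
  I3: { [P' → P .] }  — accept
  I4: { [F → a . ) b], [P → a .] }  — shift, reduce
  I5: { [F → a ) . b] }  — shift
  I6: { [F → a ) b .] }  — reduce
  I7: { [C → ) . )] }  — shift
  I8: { [P → F C .] }  — reduce
  I9: { [C → ) ) .] }  — reduce
  I10: { [P → ) a . )] }  — shift
  I11: { [P → ) a ) .] }  — reduce

I0 contains reduce item [F → .] and shift items [F → . a ) b], [P → . ) a )], [P → . a] — shift-reduce conflict.
I4 contains reduce item [P → a .] and shift item [F → a . ) b] — shift-reduce conflict.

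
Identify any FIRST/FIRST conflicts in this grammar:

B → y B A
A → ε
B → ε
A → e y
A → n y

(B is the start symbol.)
No FIRST/FIRST conflicts.

A FIRST/FIRST conflict occurs when two productions N → α and N → β for the same non-terminal have FIRST(α) ∩ FIRST(β) ≠ ∅ (with ε ∈ FIRST of a nullable right-hand side, so two nullable alternatives also conflict).

Productions for B:
  B → y B A: FIRST = { 'y' }
  B → ε: FIRST = { ε }
Productions for A:
  A → ε: FIRST = { ε }
  A → e y: FIRST = { 'e' }
  A → n y: FIRST = { 'n' }

All alternatives of each non-terminal have pairwise disjoint FIRST sets.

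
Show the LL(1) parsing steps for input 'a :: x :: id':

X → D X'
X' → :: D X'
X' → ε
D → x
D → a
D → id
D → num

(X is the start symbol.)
LL(1) parsing maintains a stack (initially the start symbol over $) and the input. At each step: if the stack top is a terminal, match it against the current input token; if it is a non-terminal N, replace it with the RHS of M[N, lookahead] (the unique production whose predict set contains the lookahead).

Stack is shown with the top on the left.

Stack      Input           Action
---------------------------------
X $        a :: x :: id $  output X → D X'
D X' $     a :: x :: id $  output D → a
a X' $     a :: x :: id $  match 'a'
X' $       :: x :: id $    output X' → :: D X'
:: D X' $  :: x :: id $    match '::'
D X' $     x :: id $       output D → x
x X' $     x :: id $       match 'x'
X' $       :: id $         output X' → :: D X'
:: D X' $  :: id $         match '::'
D X' $     id $            output D → id
id X' $    id $            match 'id'
X' $       $               output X' → ε
$          $               accept

The string is accepted.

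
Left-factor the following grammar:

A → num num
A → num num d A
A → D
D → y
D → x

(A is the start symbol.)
A → num num A'
A' → ε
A' → d A
A → D
D → y
D → x

Left-factoring transforms A → αβ₁ | αβ₂ into A → αA' and A' → β₁ | β₂
(α is the longest common prefix among the alternatives). Repeat until
no nonterminal has two alternatives with a common prefix.

Round 1: A has alternatives sharing prefix 'num num'. Introduce A': A → num num A'
  Add: A' → ε
  Add: A' → d A

No remaining common prefixes — done.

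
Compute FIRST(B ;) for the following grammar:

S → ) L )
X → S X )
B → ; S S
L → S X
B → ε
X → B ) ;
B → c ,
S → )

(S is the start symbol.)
FIRST sets of the non-terminals involved (from the grammar, by fixed-point iteration):
  FIRST(B) = { ';', 'c', ε }

To compute FIRST(B ;), process the symbols left to right:
Symbol B is a non-terminal. Add FIRST(B) \ {ε} = { ';', 'c' }
B is nullable (ε ∈ FIRST(B)), continue to the next symbol.
Symbol ; is a terminal. Add ';' and stop.
FIRST(B ;) = { ';', 'c' }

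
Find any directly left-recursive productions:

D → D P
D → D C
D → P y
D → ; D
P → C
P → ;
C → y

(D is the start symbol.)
Yes, D is left-recursive

Direct left recursion occurs when N → N α for some non-terminal N (the right-hand side begins with the left-hand side itself).

D → D P: LEFT RECURSIVE (starts with D)
D → D C: LEFT RECURSIVE (starts with D)
D → P y: starts with P
D → ; D: starts with ';'
P → C: starts with C
P → ;: starts with ';'
C → y: starts with y

The grammar has direct left recursion on: D.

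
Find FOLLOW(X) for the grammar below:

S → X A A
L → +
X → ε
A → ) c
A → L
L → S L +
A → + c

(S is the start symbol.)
To compute FOLLOW(X), find every occurrence of X on a right-hand side N → α X β: add FIRST(β) \ {ε}, and if β is empty or nullable also add FOLLOW(N). Iterate to a fixed point.

In S → X A A: X is followed by A A, add FIRST(A A) \ {ε} = { ')', '+' }

Taking the union: FOLLOW(X) = { ')', '+' }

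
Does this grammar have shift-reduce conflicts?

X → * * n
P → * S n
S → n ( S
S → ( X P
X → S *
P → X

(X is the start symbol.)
Augment with X' → X and build the canonical LR(0) collection (I0 = CLOSURE({[X' → . X]}), then GOTO on every symbol after a dot until no new states appear). It has 17 states:
  I0: { [S → . ( X P], [S → . n ( S], [X → . * * n], [X → . S *], [X' → . X] }  — shift
  I1: { [S → ( . X P], [S → . ( X P], [S → . n ( S], [X → . * * n], [X → . S *] }  — shift
  I2: { [X → * . * n] }  — shift
  I3: { [X → S . *] }  — shift
  I4: { [X' → X .] }  — accept
  I5: { [S → n . ( S] }  — shift
  I6: { [S → . ( X P], [S → . n ( S], [S → n ( . S] }  — shift
  I7: { [S → n ( S .] }  — reduce
  I8: { [X → S * .] }  — reduce
  I9: { [X → * * . n] }  — shift
  I10: { [X → * * n .] }  — reduce
  I11: { [P → . * S n], [P → . X], [S → ( X . P], [S → . ( X P], [S → . n ( S], [X → . * * n], [X → . S *] }  — shift
  I12: { [P → * . S n], [S → . ( X P], [S → . n ( S], [X → * . * n] }  — shift
  I13: { [S → ( X P .] }  — reduce
  I14: { [P → X .] }  — reduce
  I15: { [P → * S . n] }  — shift
  I16: { [P → * S n .] }  — reduce

No state contains both a complete item and a shift item.

Answer: No shift-reduce conflicts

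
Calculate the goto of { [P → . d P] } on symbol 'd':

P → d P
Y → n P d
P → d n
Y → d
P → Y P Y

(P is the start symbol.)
GOTO(I, 'd') = CLOSURE({ [A → αX.β] : [A → α.Xβ] ∈ I, X = 'd' })

Items with dot before 'd', with the dot advanced:
  [P → . d P] → [P → d . P]
Closure of the advanced items:
  [P → d . P] has the dot before P: add [P → . d P], [P → . d n], [P → . Y P Y]
  [P → . Y P Y] has the dot before Y: add [Y → . n P d], [Y → . d]

GOTO = { [P → . Y P Y], [P → . d P], [P → . d n], [P → d . P], [Y → . d], [Y → . n P d] }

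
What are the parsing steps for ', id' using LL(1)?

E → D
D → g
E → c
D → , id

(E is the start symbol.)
LL(1) parsing maintains a stack (initially the start symbol over $) and the input. At each step: if the stack top is a terminal, match it against the current input token; if it is a non-terminal N, replace it with the RHS of M[N, lookahead] (the unique production whose predict set contains the lookahead).

Stack is shown with the top on the left.

Stack   Input   Action
----------------------
E $     , id $  output E → D
D $     , id $  output D → , id
, id $  , id $  match ','
id $    id $    match 'id'
$       $       accept

The string is accepted.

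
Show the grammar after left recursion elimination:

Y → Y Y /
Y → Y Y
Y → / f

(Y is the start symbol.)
Y is directly left-recursive. The standard transformation for
  A → A α₁ | ... | A α_m | β₁ | ... | β_n
is
  A  → β₁ A' | ... | β_n A'
  A' → α₁ A' | ... | α_m A' | ε

Y → / f becomes Y → / f Y'
Y → Y Y / becomes Y' → Y / Y'
Y → Y Y becomes Y' → Y Y'
Add Y' → ε

Resulting grammar:
Y → / f Y'
Y' → Y / Y'
Y' → Y Y'
Y' → ε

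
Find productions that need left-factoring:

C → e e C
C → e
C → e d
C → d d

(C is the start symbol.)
Left-factoring is needed when two productions for the same non-terminal
share a common prefix on the right-hand side.

Productions for C:
  C → e e C
  C → e
  C → e d
  C → d d

Found common prefix 'e' in productions for C

Answer: Yes, C has productions with common prefix 'e'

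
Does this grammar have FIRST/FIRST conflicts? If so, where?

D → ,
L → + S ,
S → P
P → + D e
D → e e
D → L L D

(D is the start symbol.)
No FIRST/FIRST conflicts.

FIRST sets of the non-terminals at (or reachable through a nullable prefix from) the front of some alternative:
  FIRST(L) = { '+' }

Productions for D:
  D → ,: FIRST = { ',' }
  D → e e: FIRST = { 'e' }
  D → L L D: FIRST = { '+' }
L, S, P have only one production, so no FIRST/FIRST conflict is possible there.

All alternatives of each non-terminal have pairwise disjoint FIRST sets.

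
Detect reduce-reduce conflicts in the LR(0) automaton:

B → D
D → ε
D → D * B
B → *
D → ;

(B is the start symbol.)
No reduce-reduce conflicts

Augment with B' → B and build the canonical LR(0) collection (I0 = CLOSURE({[B' → . B]}), then GOTO on every symbol after a dot until no new states appear). It has 7 states:
  I0: { [B → . *], [B → . D], [B' → . B], [D → . ;], [D → . D * B], [D → .] }  — shift, reduce
  I1: { [B → * .] }  — reduce
  I2: { [D → ; .] }  — reduce
  I3: { [B' → B .] }  — accept
  I4: { [B → D .], [D → D . * B] }  — shift, reduce
  I5: { [B → . *], [B → . D], [D → . ;], [D → . D * B], [D → .], [D → D * . B] }  — shift, reduce
  I6: { [D → D * B .] }  — reduce

No state contains more than one complete item.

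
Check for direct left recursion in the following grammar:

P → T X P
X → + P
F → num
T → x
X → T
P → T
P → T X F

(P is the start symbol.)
No direct left recursion

Direct left recursion occurs when N → N α for some non-terminal N (the right-hand side begins with the left-hand side itself).

P → T X P: starts with T
X → + P: starts with '+'
F → num: starts with num
T → x: starts with x
X → T: starts with T
P → T: starts with T
P → T X F: starts with T

No direct left recursion found.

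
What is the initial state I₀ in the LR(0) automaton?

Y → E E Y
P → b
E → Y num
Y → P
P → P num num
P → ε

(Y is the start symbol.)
{ [E → . Y num], [P → . P num num], [P → . b], [P → .], [Y → . E E Y], [Y → . P], [Y' → . Y] }

First, augment the grammar with Y' → Y
I₀ = CLOSURE({ [Y' → . Y] }):
  [Y' → . Y] has the dot before Y: add [Y → . E E Y], [Y → . P]
  [Y → . E E Y] has the dot before E: add [E → . Y num]
  [Y → . P] has the dot before P: add [P → . b], [P → . P num num], [P → .]
No further items can be added.

I₀ = { [E → . Y num], [P → . P num num], [P → . b], [P → .], [Y → . E E Y], [Y → . P], [Y' → . Y] }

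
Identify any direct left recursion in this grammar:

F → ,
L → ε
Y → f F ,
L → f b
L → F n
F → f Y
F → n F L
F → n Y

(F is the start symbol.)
Direct left recursion occurs when N → N α for some non-terminal N (the right-hand side begins with the left-hand side itself).

F → ,: starts with ','
L → ε: starts with ε
Y → f F ,: starts with f
L → f b: starts with f
L → F n: starts with F
F → f Y: starts with f
F → n F L: starts with n
F → n Y: starts with n

No direct left recursion found.

Answer: No direct left recursion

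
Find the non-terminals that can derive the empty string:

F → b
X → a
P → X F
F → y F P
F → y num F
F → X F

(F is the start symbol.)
None

There are no ε-productions, so no non-terminal can derive ε.
No non-terminals are nullable.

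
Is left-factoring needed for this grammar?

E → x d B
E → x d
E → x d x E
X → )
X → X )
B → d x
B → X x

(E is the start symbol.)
Left-factoring is needed when two productions for the same non-terminal
share a common prefix on the right-hand side.

Productions for E:
  E → x d B
  E → x d
  E → x d x E
Productions for X:
  X → )
  X → X )
Productions for B:
  B → d x
  B → X x

Found common prefix 'x d' in productions for E

Answer: Yes, E has productions with common prefix 'x d'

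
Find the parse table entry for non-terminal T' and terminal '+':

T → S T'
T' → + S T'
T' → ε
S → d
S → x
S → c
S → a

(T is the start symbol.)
To find M[T', '+'], we find productions for T' where '+' is in the predict set (PREDICT(N → α) = (FIRST(α) \ {ε}) ∪ (FOLLOW(N) if α ⇒* ε)).

Relevant sets:
  FOLLOW(T') = { $ }

T' → + S T': PREDICT = { '+' }
  '+' is in predict set, so this production goes in M[T', '+']
T' → ε: PREDICT = { $ }

M[T', '+'] = T' → + S T'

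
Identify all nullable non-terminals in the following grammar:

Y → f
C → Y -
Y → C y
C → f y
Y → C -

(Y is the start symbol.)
None

A non-terminal is nullable if it can derive ε (the empty string): either it has an ε-production, or it has a production whose right-hand side consists entirely of nullable non-terminals.

There are no ε-productions, so no non-terminal can derive ε.
No non-terminals are nullable.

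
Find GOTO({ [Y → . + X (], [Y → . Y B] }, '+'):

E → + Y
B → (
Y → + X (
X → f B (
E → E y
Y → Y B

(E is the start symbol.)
{ [X → . f B (], [Y → + . X (] }

GOTO(I, '+') = CLOSURE({ [A → αX.β] : [A → α.Xβ] ∈ I, X = '+' })

Items with dot before '+', with the dot advanced:
  [Y → . + X (] → [Y → + . X (]
Closure of the advanced items:
  [Y → + . X (] has the dot before X: add [X → . f B (]

GOTO = { [X → . f B (], [Y → + . X (] }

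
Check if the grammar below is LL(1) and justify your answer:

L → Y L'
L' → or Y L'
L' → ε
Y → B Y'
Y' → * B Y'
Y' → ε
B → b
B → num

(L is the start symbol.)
Yes, the grammar is LL(1).

A grammar is LL(1) if for each non-terminal N with multiple productions, the predict sets of those productions are pairwise disjoint, where PREDICT(N → α) = (FIRST(α) \ {ε}) ∪ (FOLLOW(N) if α ⇒* ε).

Relevant sets:
  FOLLOW(L') = { $ }
  FOLLOW(Y') = { $, 'or' }

For L':
  PREDICT(L' → or Y L') = { 'or' }
  PREDICT(L' → ε) = { $ }
For Y':
  PREDICT(Y' → '*' B Y') = { '*' }
  PREDICT(Y' → ε) = { $, 'or' }
For B:
  PREDICT(B → b) = { 'b' }
  PREDICT(B → num) = { 'num' }
L, Y have a single production, so nothing to check there.

All predict sets are disjoint. The grammar IS LL(1).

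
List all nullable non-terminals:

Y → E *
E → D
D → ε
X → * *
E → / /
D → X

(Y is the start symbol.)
A non-terminal is nullable if it can derive ε (the empty string): either it has an ε-production, or it has a production whose right-hand side consists entirely of nullable non-terminals.

ε-productions: D → ε
So D is immediately nullable.
E → D: every symbol on the right is nullable, so E is nullable too.
No further non-terminal can be added: every production for the remaining non-terminals contains a terminal or a non-nullable non-terminal.
Nullable = { 'D', 'E' }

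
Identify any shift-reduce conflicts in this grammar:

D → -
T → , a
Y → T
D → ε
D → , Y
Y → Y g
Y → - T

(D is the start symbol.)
Yes — I0: [D → .] vs [D → . , Y]; I7: [D → , Y .] vs [Y → Y . g]

A shift-reduce conflict occurs when an LR(0) state has both:
  - a complete (reduce) item [A → α .] (dot at the end), and
  - a shift item [B → β . c γ] (dot before a terminal).

Augment with D' → D and build the canonical LR(0) collection (I0 = CLOSURE({[D' → . D]}), then GOTO on every symbol after a dot until no new states appear). It has 11 states:
  I0: { [D → . , Y], [D → . -], [D → .], [D' → . D] }  — shift, reduce
  I1: { [D → , . Y], [T → . , a], [Y → . - T], [Y → . T], [Y → . Y g] }  — shift
  I2: { [D → - .] }  — reduce
  I3: { [D' → D .] }  — accept
  I4: { [T → , . a] }  — shift
  I5: { [T → . , a], [Y → - . T] }  — shift
  I6: { [Y → T .] }  — reduce
  I7: { [D → , Y .], [Y → Y . g] }  — shift, reduce
  I8: { [Y → Y g .] }  — reduce
  I9: { [Y → - T .] }  — reduce
  I10: { [T → , a .] }  — reduce

I0 contains reduce item [D → .] and shift items [D → . , Y], [D → . -] — shift-reduce conflict.
I7 contains reduce item [D → , Y .] and shift item [Y → Y . g] — shift-reduce conflict.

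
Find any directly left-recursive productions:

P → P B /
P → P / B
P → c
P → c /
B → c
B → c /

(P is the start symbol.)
Direct left recursion occurs when N → N α for some non-terminal N (the right-hand side begins with the left-hand side itself).

P → P B /: LEFT RECURSIVE (starts with P)
P → P / B: LEFT RECURSIVE (starts with P)
P → c: starts with c
P → c /: starts with c
B → c: starts with c
B → c /: starts with c

The grammar has direct left recursion on: P.

Answer: Yes, P is left-recursive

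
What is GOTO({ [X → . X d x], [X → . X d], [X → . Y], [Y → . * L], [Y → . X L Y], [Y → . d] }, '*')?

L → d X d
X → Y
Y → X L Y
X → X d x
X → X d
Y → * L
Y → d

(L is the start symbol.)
{ [L → . d X d], [Y → * . L] }

GOTO(I, '*') = CLOSURE({ [A → αX.β] : [A → α.Xβ] ∈ I, X = '*' })

Items with dot before '*', with the dot advanced:
  [Y → . * L] → [Y → * . L]
Closure of the advanced items:
  [Y → * . L] has the dot before L: add [L → . d X d]

GOTO = { [L → . d X d], [Y → * . L] }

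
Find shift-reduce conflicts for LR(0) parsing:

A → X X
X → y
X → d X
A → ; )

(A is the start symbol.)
A shift-reduce conflict occurs when an LR(0) state has both:
  - a complete (reduce) item [A → α .] (dot at the end), and
  - a shift item [B → β . c γ] (dot before a terminal).

Augment with A' → A and build the canonical LR(0) collection (I0 = CLOSURE({[A' → . A]}), then GOTO on every symbol after a dot until no new states appear). It has 9 states:
  I0: { [A → . ; )], [A → . X X], [A' → . A], [X → . d X], [X → . y] }  — shift
  I1: { [A → ; . )] }  — shift
  I2: { [A' → A .] }  — accept
  I3: { [A → X . X], [X → . d X], [X → . y] }  — shift
  I4: { [X → . d X], [X → . y], [X → d . X] }  — shift
  I5: { [X → y .] }  — reduce
  I6: { [X → d X .] }  — reduce
  I7: { [A → X X .] }  — reduce
  I8: { [A → ; ) .] }  — reduce

No state contains both a complete item and a shift item.

Answer: No shift-reduce conflicts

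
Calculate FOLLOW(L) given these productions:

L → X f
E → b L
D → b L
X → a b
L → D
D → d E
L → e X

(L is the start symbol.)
To compute FOLLOW(L), find every occurrence of L on a right-hand side N → α L β: add FIRST(β) \ {ε}, and if β is empty or nullable also add FOLLOW(N). Iterate to a fixed point.

L is the start symbol, so $ ∈ FOLLOW(L).
In E → b L: L is at the end, add FOLLOW(E)
In D → b L: L is at the end, add FOLLOW(D)

The FOLLOW sets referred to above (computed the same way, to a fixed point):
  FOLLOW(E) = { $ }
  FOLLOW(D) = { $ }

Taking the union: FOLLOW(L) = { $ }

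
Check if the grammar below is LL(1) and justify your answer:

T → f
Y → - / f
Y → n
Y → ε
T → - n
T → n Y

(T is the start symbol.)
A grammar is LL(1) if for each non-terminal N with multiple productions, the predict sets of those productions are pairwise disjoint, where PREDICT(N → α) = (FIRST(α) \ {ε}) ∪ (FOLLOW(N) if α ⇒* ε).

Relevant sets:
  FOLLOW(Y) = { $ }

For T:
  PREDICT(T → f) = { 'f' }
  PREDICT(T → '-' n) = { '-' }
  PREDICT(T → n Y) = { 'n' }
For Y:
  PREDICT(Y → '-' '/' f) = { '-' }
  PREDICT(Y → n) = { 'n' }
  PREDICT(Y → ε) = { $ }

All predict sets are disjoint. The grammar IS LL(1).

Answer: Yes, the grammar is LL(1).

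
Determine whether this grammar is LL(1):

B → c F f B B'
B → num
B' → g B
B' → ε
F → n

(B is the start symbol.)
A grammar is LL(1) if for each non-terminal N with multiple productions, the predict sets of those productions are pairwise disjoint, where PREDICT(N → α) = (FIRST(α) \ {ε}) ∪ (FOLLOW(N) if α ⇒* ε).

Relevant sets:
  FOLLOW(B') = { $, 'g' }

For B:
  PREDICT(B → c F f B B') = { 'c' }
  PREDICT(B → num) = { 'num' }
For B':
  PREDICT(B' → g B) = { 'g' }
  PREDICT(B' → ε) = { $, 'g' }
F has a single production, so nothing to check there.

Conflict found: Predict set conflict for B': { 'g' }
The grammar is NOT LL(1).

Answer: No. Predict set conflict for B': { 'g' }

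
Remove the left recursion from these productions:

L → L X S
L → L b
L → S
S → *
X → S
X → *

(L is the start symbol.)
L is directly left-recursive. The standard transformation for
  A → A α₁ | ... | A α_m | β₁ | ... | β_n
is
  A  → β₁ A' | ... | β_n A'
  A' → α₁ A' | ... | α_m A' | ε

L → S becomes L → S L'
L → L X S becomes L' → X S L'
L → L b becomes L' → b L'
Add L' → ε

Productions for other non-terminals are unchanged:
  S → *
  X → S
  X → *

Resulting grammar:
L → S L'
L' → X S L'
L' → b L'
L' → ε
S → *
X → S
X → *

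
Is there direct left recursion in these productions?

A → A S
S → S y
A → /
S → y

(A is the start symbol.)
A → A S: LEFT RECURSIVE (starts with A)
S → S y: LEFT RECURSIVE (starts with S)
A → /: starts with '/'
S → y: starts with y

The grammar has direct left recursion on: A, S.

Answer: Yes, A, S are left-recursive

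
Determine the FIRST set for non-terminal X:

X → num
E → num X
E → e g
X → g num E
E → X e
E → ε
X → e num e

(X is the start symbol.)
{ 'e', 'g', 'num' }

To compute FIRST(X), examine every production with X on the left-hand side, reading each right-hand side left to right until a non-nullable symbol is reached.

From X → num:
  - num is a terminal: add 'num' and stop
From X → g num E:
  - g is a terminal: add 'g' and stop
From X → e num e:
  - e is a terminal: add 'e' and stop

Collecting: FIRST(X) = { 'e', 'g', 'num' }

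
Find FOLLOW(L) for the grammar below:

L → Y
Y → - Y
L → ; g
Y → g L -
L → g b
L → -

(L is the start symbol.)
{ $, '-' }

To compute FOLLOW(L), find every occurrence of L on a right-hand side N → α L β: add FIRST(β) \ {ε}, and if β is empty or nullable also add FOLLOW(N). Iterate to a fixed point.

L is the start symbol, so $ ∈ FOLLOW(L).
In Y → g L -: L is followed by '-', add FIRST('-') \ {ε} = { '-' }

Taking the union: FOLLOW(L) = { $, '-' }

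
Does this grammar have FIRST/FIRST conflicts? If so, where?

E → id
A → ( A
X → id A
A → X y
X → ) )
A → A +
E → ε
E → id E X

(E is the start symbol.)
Yes. E → id / E → id E X on { 'id' }; A → '(' A / A → A '+' on { '(' }; A → X y / A → A '+' on { ')', 'id' }

A FIRST/FIRST conflict occurs when two productions N → α and N → β for the same non-terminal have FIRST(α) ∩ FIRST(β) ≠ ∅ (with ε ∈ FIRST of a nullable right-hand side, so two nullable alternatives also conflict).

FIRST sets of the non-terminals at (or reachable through a nullable prefix from) the front of some alternative:
  FIRST(X) = { ')', 'id' }
  FIRST(A) = { '(', ')', 'id' }

Productions for E:
  E → id: FIRST = { 'id' }
  E → ε: FIRST = { ε }
  E → id E X: FIRST = { 'id' }
Productions for A:
  A → ( A: FIRST = { '(' }
  A → X y: FIRST = { ')', 'id' }
  A → A +: FIRST = { '(', ')', 'id' }
Productions for X:
  X → id A: FIRST = { 'id' }
  X → ) ): FIRST = { ')' }

Conflict for E: E → id and E → id E X
  Overlap: { 'id' }
Conflict for A: A → ( A and A → A +
  Overlap: { '(' }
Conflict for A: A → X y and A → A +
  Overlap: { ')', 'id' }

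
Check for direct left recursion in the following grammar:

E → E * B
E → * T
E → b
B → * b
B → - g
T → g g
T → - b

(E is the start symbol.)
Direct left recursion occurs when N → N α for some non-terminal N (the right-hand side begins with the left-hand side itself).

E → E * B: LEFT RECURSIVE (starts with E)
E → * T: starts with '*'
E → b: starts with b
B → * b: starts with '*'
B → - g: starts with '-'
T → g g: starts with g
T → - b: starts with '-'

The grammar has direct left recursion on: E.

Answer: Yes, E is left-recursive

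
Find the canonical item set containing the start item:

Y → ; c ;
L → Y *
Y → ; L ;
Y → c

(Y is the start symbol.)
First, augment the grammar with Y' → Y
I₀ = CLOSURE({ [Y' → . Y] }):
  [Y' → . Y] has the dot before Y: add [Y → . ; c ;], [Y → . ; L ;], [Y → . c]
No further items can be added.

I₀ = { [Y → . ; L ;], [Y → . ; c ;], [Y → . c], [Y' → . Y] }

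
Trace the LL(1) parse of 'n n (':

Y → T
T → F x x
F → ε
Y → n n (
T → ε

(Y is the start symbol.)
LL(1) parsing maintains a stack (initially the start symbol over $) and the input. At each step: if the stack top is a terminal, match it against the current input token; if it is a non-terminal N, replace it with the RHS of M[N, lookahead] (the unique production whose predict set contains the lookahead).

Stack is shown with the top on the left.

Stack    Input    Action
------------------------
Y $      n n ( $  output Y → n n (
n n ( $  n n ( $  match 'n'
n ( $    n ( $    match 'n'
( $      ( $      match '('
$        $        accept

The string is accepted.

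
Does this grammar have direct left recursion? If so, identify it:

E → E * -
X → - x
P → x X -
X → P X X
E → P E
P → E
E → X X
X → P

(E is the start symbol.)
E → E * -: LEFT RECURSIVE (starts with E)
X → - x: starts with '-'
P → x X -: starts with x
X → P X X: starts with P
E → P E: starts with P
P → E: starts with E
E → X X: starts with X
X → P: starts with P

The grammar has direct left recursion on: E.

Answer: Yes, E is left-recursive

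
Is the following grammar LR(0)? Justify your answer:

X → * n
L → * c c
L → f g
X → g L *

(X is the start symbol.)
Yes, the grammar is LR(0)

Augment with X' → X and build the canonical LR(0) collection (I0 = CLOSURE({[X' → . X]}), then GOTO on every symbol after a dot until no new states appear). It has 12 states:
  I0: { [X → . * n], [X → . g L *], [X' → . X] }  — shift
  I1: { [X → * . n] }  — shift
  I2: { [X' → X .] }  — accept
  I3: { [L → . * c c], [L → . f g], [X → g . L *] }  — shift
  I4: { [L → * . c c] }  — shift
  I5: { [X → g L . *] }  — shift
  I6: { [L → f . g] }  — shift
  I7: { [L → f g .] }  — reduce
  I8: { [X → g L * .] }  — reduce
  I9: { [L → * c . c] }  — shift
  I10: { [L → * c c .] }  — reduce
  I11: { [X → * n .] }  — reduce

Every state is either a pure shift/goto state or contains exactly one complete item and nothing to shift — no conflicts. The grammar is LR(0).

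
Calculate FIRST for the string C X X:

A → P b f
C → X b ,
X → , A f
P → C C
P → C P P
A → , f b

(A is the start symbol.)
FIRST sets of the non-terminals involved (from the grammar, by fixed-point iteration):
  FIRST(C) = { ',' }

To compute FIRST(C X X), process the symbols left to right:
Symbol C is a non-terminal. Add FIRST(C) \ {ε} = { ',' }
C is not nullable (ε ∉ FIRST(C)), so stop here.
FIRST(C X X) = { ',' }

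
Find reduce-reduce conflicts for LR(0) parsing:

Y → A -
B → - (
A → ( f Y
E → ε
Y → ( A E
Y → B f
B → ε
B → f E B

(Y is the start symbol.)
Augment with Y' → Y and build the canonical LR(0) collection (I0 = CLOSURE({[Y' → . Y]}), then GOTO on every symbol after a dot until no new states appear). It has 17 states:
  I0: { [A → . ( f Y], [B → . - (], [B → . f E B], [B → .], [Y → . ( A E], [Y → . A -], [Y → . B f], [Y' → . Y] }  — shift, reduce
  I1: { [A → ( . f Y], [A → . ( f Y], [Y → ( . A E] }  — shift
  I2: { [B → - . (] }  — shift
  I3: { [Y → A . -] }  — shift
  I4: { [Y → B . f] }  — shift
  I5: { [Y' → Y .] }  — accept
  I6: { [B → f . E B], [E → .] }  — reduce
  I7: { [B → . - (], [B → . f E B], [B → .], [B → f E . B] }  — shift, reduce
  I8: { [B → f E B .] }  — reduce
  I9: { [Y → B f .] }  — reduce
  I10: { [Y → A - .] }  — reduce
  I11: { [B → - ( .] }  — reduce
  I12: { [A → ( . f Y] }  — shift
  I13: { [E → .], [Y → ( A . E] }  — reduce
  I14: { [A → ( f . Y], [A → . ( f Y], [B → . - (], [B → . f E B], [B → .], [Y → . ( A E], [Y → . A -], [Y → . B f] }  — shift, reduce
  I15: { [A → ( f Y .] }  — reduce
  I16: { [Y → ( A E .] }  — reduce

No state contains more than one complete item.

Answer: No reduce-reduce conflicts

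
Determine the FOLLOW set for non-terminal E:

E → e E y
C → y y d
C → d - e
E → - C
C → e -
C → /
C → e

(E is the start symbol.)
{ $, 'y' }

To compute FOLLOW(E), find every occurrence of E on a right-hand side N → α E β: add FIRST(β) \ {ε}, and if β is empty or nullable also add FOLLOW(N). Iterate to a fixed point.

E is the start symbol, so $ ∈ FOLLOW(E).
In E → e E y: E is followed by y, add FIRST(y) \ {ε} = { 'y' }

Taking the union: FOLLOW(E) = { $, 'y' }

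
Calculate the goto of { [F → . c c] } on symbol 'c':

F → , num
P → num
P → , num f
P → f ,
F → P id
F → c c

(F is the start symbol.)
GOTO(I, 'c') = CLOSURE({ [A → αX.β] : [A → α.Xβ] ∈ I, X = 'c' })

Items with dot before 'c', with the dot advanced:
  [F → . c c] → [F → c . c]
Closure adds nothing (no advanced item has the dot before a non-terminal).

GOTO = { [F → c . c] }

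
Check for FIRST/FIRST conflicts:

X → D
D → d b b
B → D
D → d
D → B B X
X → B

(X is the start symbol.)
Yes. X → D / X → B on { 'd' }; D → d b b / D → d on { 'd' }; D → d b b / D → B B X on { 'd' }; D → d / D → B B X on { 'd' }

A FIRST/FIRST conflict occurs when two productions N → α and N → β for the same non-terminal have FIRST(α) ∩ FIRST(β) ≠ ∅ (with ε ∈ FIRST of a nullable right-hand side, so two nullable alternatives also conflict).

FIRST sets of the non-terminals at (or reachable through a nullable prefix from) the front of some alternative:
  FIRST(D) = { 'd' }
  FIRST(B) = { 'd' }

Productions for X:
  X → D: FIRST = { 'd' }
  X → B: FIRST = { 'd' }
Productions for D:
  D → d b b: FIRST = { 'd' }
  D → d: FIRST = { 'd' }
  D → B B X: FIRST = { 'd' }
B has only one production, so no FIRST/FIRST conflict is possible there.

Conflict for X: X → D and X → B
  Overlap: { 'd' }
Conflict for D: D → d b b and D → d
  Overlap: { 'd' }
Conflict for D: D → d b b and D → B B X
  Overlap: { 'd' }
Conflict for D: D → d and D → B B X
  Overlap: { 'd' }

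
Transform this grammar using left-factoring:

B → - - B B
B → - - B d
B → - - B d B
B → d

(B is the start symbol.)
Left-factoring transforms A → αβ₁ | αβ₂ into A → αA' and A' → β₁ | β₂
(α is the longest common prefix among the alternatives). Repeat until
no nonterminal has two alternatives with a common prefix.

Round 1: B has alternatives sharing prefix '- - B'. Introduce B': B → - - B B'
  Add: B' → B
  Add: B' → d
  Add: B' → d B

Round 2: B' has alternatives sharing prefix 'd'. Introduce B'': B' → d B''
  Add: B'' → ε
  Add: B'' → B

No remaining common prefixes — done.

Resulting grammar:
B → - - B B'
B' → B
B' → d B''
B'' → ε
B'' → B
B → d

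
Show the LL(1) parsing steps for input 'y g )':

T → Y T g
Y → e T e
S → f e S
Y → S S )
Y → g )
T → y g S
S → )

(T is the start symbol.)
Stack is shown with the top on the left.

Stack    Input    Action
------------------------
T $      y g ) $  output T → y g S
y g S $  y g ) $  match 'y'
g S $    g ) $    match 'g'
S $      ) $      output S → )
) $      ) $      match ')'
$        $        accept

The string is accepted.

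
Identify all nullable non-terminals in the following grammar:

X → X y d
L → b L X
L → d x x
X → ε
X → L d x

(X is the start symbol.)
{ 'X' }

ε-productions: X → ε
So X is immediately nullable.
No further non-terminal can be added: every production for the remaining non-terminals contains a terminal or a non-nullable non-terminal.
Nullable = { 'X' }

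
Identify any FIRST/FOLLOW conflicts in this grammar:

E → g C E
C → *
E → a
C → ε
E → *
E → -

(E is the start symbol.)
Nullable non-terminals: C.

C: nullable alternative(s) C → ε; FOLLOW(C) = { '*', '-', 'a', 'g' }
  C → *: FIRST \ {ε} = { '*' } — overlaps FOLLOW(C) on { '*' }: CONFLICT
  C → ε: FIRST \ {ε} = { } — this is the only nullable alternative, skip

E has no nullable alternative, so no FIRST/FOLLOW check is needed there.

So the grammar has 1 FIRST/FOLLOW conflict (marked CONFLICT above).

Answer: Yes. C → '*' with FOLLOW(C) on { '*' }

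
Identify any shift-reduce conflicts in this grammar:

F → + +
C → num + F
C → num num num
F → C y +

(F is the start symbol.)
A shift-reduce conflict occurs when an LR(0) state has both:
  - a complete (reduce) item [A → α .] (dot at the end), and
  - a shift item [B → β . c γ] (dot before a terminal).

Augment with F' → F and build the canonical LR(0) collection (I0 = CLOSURE({[F' → . F]}), then GOTO on every symbol after a dot until no new states appear). It has 12 states:
  I0: { [C → . num + F], [C → . num num num], [F → . + +], [F → . C y +], [F' → . F] }  — shift
  I1: { [F → + . +] }  — shift
  I2: { [F → C . y +] }  — shift
  I3: { [F' → F .] }  — accept
  I4: { [C → num . + F], [C → num . num num] }  — shift
  I5: { [C → . num + F], [C → . num num num], [C → num + . F], [F → . + +], [F → . C y +] }  — shift
  I6: { [C → num num . num] }  — shift
  I7: { [C → num num num .] }  — reduce
  I8: { [C → num + F .] }  — reduce
  I9: { [F → C y . +] }  — shift
  I10: { [F → C y + .] }  — reduce
  I11: { [F → + + .] }  — reduce

No state contains both a complete item and a shift item.

Answer: No shift-reduce conflicts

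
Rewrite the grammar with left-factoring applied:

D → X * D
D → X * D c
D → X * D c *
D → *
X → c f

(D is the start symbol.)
Left-factoring transforms A → αβ₁ | αβ₂ into A → αA' and A' → β₁ | β₂
(α is the longest common prefix among the alternatives). Repeat until
no nonterminal has two alternatives with a common prefix.

Round 1: D has alternatives sharing prefix 'X * D'. Introduce D': D → X * D D'
  Add: D' → ε
  Add: D' → c
  Add: D' → c *

Round 2: D' has alternatives sharing prefix 'c'. Introduce D'': D' → c D''
  Add: D'' → ε
  Add: D'' → *

No remaining common prefixes — done.

Resulting grammar:
D → X * D D'
D' → ε
D' → c D''
D'' → ε
D'' → *
D → *
X → c f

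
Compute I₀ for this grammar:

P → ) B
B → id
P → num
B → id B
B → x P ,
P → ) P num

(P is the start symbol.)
First, augment the grammar with P' → P
I₀ = CLOSURE({ [P' → . P] }):
  [P' → . P] has the dot before P: add [P → . ) B], [P → . num], [P → . ) P num]
No further items can be added.

I₀ = { [P → . ) B], [P → . ) P num], [P → . num], [P' → . P] }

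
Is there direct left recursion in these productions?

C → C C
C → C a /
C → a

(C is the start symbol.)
C → C C: LEFT RECURSIVE (starts with C)
C → C a /: LEFT RECURSIVE (starts with C)
C → a: starts with a

The grammar has direct left recursion on: C.

Answer: Yes, C is left-recursive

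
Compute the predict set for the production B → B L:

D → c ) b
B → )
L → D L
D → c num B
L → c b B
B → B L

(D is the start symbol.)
{ ')' }

PREDICT(B → B L) = (FIRST(RHS) \ {ε}) ∪ (FOLLOW(B) if ε ∈ FIRST(RHS), i.e. RHS ⇒* ε)
FIRST(B) = { ')' }
FIRST(B L) = { ')' }
ε ∉ FIRST(B L), so FOLLOW(B) is not added.
PREDICT(B → B L) = { ')' }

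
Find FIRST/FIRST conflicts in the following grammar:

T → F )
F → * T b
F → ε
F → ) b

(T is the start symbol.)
No FIRST/FIRST conflicts.

A FIRST/FIRST conflict occurs when two productions N → α and N → β for the same non-terminal have FIRST(α) ∩ FIRST(β) ≠ ∅ (with ε ∈ FIRST of a nullable right-hand side, so two nullable alternatives also conflict).

Productions for F:
  F → * T b: FIRST = { '*' }
  F → ε: FIRST = { ε }
  F → ) b: FIRST = { ')' }
T has only one production, so no FIRST/FIRST conflict is possible there.

All alternatives of each non-terminal have pairwise disjoint FIRST sets.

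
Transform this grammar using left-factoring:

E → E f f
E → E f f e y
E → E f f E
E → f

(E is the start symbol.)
Left-factoring transforms A → αβ₁ | αβ₂ into A → αA' and A' → β₁ | β₂
(α is the longest common prefix among the alternatives). Repeat until
no nonterminal has two alternatives with a common prefix.

Round 1: E has alternatives sharing prefix 'E f f'. Introduce E': E → E f f E'
  Add: E' → ε
  Add: E' → e y
  Add: E' → E

No remaining common prefixes — done.

Resulting grammar:
E → E f f E'
E' → ε
E' → e y
E' → E
E → f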